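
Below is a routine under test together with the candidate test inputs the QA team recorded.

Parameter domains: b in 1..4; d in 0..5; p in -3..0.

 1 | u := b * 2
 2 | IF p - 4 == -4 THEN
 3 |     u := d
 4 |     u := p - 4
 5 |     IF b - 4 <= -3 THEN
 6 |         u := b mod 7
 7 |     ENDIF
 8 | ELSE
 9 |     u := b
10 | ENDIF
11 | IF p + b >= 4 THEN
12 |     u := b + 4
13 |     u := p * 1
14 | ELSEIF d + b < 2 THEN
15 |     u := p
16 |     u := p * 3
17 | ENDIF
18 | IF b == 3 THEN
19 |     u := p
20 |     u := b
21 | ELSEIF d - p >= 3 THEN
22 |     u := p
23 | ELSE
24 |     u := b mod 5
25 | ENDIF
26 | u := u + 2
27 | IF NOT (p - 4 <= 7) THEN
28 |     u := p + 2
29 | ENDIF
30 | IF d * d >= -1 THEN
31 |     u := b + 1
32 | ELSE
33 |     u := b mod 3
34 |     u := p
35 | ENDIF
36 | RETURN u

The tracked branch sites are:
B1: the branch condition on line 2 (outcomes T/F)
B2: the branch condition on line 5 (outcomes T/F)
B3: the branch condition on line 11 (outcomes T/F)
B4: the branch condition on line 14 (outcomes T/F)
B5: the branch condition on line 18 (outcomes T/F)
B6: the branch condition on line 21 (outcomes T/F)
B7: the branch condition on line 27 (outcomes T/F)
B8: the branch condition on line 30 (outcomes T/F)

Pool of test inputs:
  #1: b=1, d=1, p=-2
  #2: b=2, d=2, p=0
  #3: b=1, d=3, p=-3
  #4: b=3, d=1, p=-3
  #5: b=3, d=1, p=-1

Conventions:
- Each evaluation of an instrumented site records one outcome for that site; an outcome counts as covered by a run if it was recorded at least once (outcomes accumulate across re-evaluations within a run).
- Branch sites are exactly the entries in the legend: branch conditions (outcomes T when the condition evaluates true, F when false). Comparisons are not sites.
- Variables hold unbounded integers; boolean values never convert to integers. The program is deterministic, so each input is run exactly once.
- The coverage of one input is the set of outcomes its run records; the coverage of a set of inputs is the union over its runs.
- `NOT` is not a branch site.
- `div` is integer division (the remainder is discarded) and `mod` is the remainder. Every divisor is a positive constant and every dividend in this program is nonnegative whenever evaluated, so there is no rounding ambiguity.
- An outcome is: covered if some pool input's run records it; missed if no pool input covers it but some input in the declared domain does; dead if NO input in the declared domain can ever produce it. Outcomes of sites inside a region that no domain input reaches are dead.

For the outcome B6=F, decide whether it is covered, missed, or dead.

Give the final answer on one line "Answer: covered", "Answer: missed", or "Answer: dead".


B6=F is recorded by pool input(s) 2 -> covered
Answer: covered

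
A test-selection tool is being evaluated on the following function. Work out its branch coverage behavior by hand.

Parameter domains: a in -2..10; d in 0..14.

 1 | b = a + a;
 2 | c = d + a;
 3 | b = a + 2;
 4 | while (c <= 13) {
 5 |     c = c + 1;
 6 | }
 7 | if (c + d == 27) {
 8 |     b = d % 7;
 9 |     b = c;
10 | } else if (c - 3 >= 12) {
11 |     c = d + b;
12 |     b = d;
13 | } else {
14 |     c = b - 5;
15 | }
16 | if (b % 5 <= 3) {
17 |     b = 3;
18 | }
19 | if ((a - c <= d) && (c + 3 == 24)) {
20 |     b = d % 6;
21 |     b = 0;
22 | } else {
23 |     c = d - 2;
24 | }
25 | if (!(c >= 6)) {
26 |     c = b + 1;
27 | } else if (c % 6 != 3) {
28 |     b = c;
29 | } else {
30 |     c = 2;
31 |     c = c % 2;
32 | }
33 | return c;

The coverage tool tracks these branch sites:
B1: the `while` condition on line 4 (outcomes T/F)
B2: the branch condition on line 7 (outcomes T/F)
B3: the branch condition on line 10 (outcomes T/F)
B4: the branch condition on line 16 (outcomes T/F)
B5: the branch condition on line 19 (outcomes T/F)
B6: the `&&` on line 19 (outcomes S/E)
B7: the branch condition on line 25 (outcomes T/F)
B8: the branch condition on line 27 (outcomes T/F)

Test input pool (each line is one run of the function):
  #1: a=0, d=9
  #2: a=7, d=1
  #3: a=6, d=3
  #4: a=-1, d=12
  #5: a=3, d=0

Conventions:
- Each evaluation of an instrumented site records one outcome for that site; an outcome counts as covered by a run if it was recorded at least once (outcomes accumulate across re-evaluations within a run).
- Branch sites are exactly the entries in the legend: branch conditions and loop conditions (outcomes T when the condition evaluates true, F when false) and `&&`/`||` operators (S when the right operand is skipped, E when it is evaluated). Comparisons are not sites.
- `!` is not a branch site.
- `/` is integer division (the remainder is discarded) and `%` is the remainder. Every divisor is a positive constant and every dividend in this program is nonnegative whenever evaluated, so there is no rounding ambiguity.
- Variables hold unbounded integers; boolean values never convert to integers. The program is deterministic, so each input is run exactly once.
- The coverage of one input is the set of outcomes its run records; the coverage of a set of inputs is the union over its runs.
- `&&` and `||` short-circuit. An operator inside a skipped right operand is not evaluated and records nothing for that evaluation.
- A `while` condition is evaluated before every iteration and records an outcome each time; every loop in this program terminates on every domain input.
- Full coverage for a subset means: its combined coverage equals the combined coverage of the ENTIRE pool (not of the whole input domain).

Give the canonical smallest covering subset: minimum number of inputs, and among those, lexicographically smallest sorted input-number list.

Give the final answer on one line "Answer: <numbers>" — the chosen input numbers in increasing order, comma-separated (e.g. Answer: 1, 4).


test 1 (a=0, d=9) fires B1->T, B1->T, B1->T, B1->T, B1->T, B1->F, B2->F, B3->F, B4->T, B6->E, B5->F, B7->F, B8->T; hits B1=T, B1=F, B2=F, B3=F, B4=T, B5=F, B6=E, B7=F, B8=T
test 2 (a=7, d=1) fires B1->T, B1->T, B1->T, B1->T, B1->T, B1->T, B1->F, B2->F, B3->F, B4->F, B6->S, B5->F, B7->T; hits B1=T, B1=F, B2=F, B3=F, B4=F, B5=F, B6=S, B7=T
test 3 (a=6, d=3) fires B1->T, B1->T, B1->T, B1->T, B1->T, B1->F, B2->F, B3->F, B4->T, B6->E, B5->F, B7->T; hits B1=T, B1=F, B2=F, B3=F, B4=T, B5=F, B6=E, B7=T
test 4 (a=-1, d=12) fires B1->T, B1->T, B1->T, B1->F, B2->F, B3->F, B4->T, B6->E, B5->F, B7->F, B8->T; hits B1=T, B1=F, B2=F, B3=F, B4=T, B5=F, B6=E, B7=F, B8=T
test 5 (a=3, d=0) fires B1->T, B1->T, B1->T, B1->T, B1->T, B1->T, B1->T, B1->T, B1->T, B1->T, B1->T, B1->F, B2->F, B3->F, ...; hits B1=T, B1=F, B2=F, B3=F, B4=T, B5=F, B6=S, B7=T
union over all inputs: B1=T, B1=F, B2=F, B3=F, B4=T, B4=F, B5=F, B6=S, B6=E, B7=T, B7=F, B8=T (12 outcomes)
no size-1 subset reaches all 12 outcomes (best union: 9/12)
the canonical winner is {1, 2}: size 2, full 12-outcome coverage, earliest index list among size-2 covers
Answer: 1, 2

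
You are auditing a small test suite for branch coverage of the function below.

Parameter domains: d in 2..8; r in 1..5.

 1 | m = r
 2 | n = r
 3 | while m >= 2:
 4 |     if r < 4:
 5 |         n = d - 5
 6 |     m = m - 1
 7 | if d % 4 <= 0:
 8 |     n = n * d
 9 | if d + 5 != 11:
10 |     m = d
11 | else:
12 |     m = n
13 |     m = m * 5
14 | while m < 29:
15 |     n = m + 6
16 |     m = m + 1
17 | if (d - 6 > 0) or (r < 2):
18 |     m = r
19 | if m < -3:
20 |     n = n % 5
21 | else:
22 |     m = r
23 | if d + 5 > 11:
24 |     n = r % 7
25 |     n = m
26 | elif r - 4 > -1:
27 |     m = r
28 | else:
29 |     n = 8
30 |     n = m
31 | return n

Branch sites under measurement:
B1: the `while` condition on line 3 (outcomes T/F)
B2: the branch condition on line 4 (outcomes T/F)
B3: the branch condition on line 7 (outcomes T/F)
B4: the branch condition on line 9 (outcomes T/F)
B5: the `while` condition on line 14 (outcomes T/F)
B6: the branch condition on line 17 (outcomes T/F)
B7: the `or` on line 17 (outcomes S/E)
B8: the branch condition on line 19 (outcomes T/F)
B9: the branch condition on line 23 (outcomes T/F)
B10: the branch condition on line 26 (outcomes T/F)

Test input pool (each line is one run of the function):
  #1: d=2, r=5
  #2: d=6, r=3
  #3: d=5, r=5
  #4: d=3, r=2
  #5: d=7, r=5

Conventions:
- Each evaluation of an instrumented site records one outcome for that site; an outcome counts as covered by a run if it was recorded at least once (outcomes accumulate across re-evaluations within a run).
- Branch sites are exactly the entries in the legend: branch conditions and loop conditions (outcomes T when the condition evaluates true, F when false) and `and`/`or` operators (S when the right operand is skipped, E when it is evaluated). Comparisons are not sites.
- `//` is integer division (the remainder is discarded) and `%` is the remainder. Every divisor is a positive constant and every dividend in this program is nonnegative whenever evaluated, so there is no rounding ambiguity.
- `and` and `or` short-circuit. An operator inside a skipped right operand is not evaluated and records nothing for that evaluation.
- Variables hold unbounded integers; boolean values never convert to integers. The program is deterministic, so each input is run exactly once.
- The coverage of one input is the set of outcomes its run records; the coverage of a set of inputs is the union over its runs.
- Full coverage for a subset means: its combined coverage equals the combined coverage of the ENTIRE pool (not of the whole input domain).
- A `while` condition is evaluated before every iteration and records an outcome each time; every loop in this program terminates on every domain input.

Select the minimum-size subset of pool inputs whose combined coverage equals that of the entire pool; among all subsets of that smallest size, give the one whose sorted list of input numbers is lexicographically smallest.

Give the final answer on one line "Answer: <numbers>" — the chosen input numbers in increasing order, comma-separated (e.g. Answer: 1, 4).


run #1 (d=2, r=5) runs B1->T, B2->F, B1->T, B2->F, B1->T, B2->F, B1->T, B2->F, B1->F, B3->F, B4->T, B5->T, B5->T, B5->T, ...; records B1=T, B1=F, B2=F, B3=F, B4=T, B5=T, B5=F, B6=F, B7=E, B8=F, B9=F, B10=T
run #2 (d=6, r=3) runs B1->T, B2->T, B1->T, B2->T, B1->F, B3->F, B4->F, B5->T, B5->T, B5->T, B5->T, B5->T, B5->T, B5->T, ...; records B1=T, B1=F, B2=T, B3=F, B4=F, B5=T, B5=F, B6=F, B7=E, B8=F, B9=F, B10=F
run #3 (d=5, r=5) runs B1->T, B2->F, B1->T, B2->F, B1->T, B2->F, B1->T, B2->F, B1->F, B3->F, B4->T, B5->T, B5->T, B5->T, ...; records B1=T, B1=F, B2=F, B3=F, B4=T, B5=T, B5=F, B6=F, B7=E, B8=F, B9=F, B10=T
run #4 (d=3, r=2) runs B1->T, B2->T, B1->F, B3->F, B4->T, B5->T, B5->T, B5->T, B5->T, B5->T, B5->T, B5->T, B5->T, B5->T, ...; records B1=T, B1=F, B2=T, B3=F, B4=T, B5=T, B5=F, B6=F, B7=E, B8=F, B9=F, B10=F
run #5 (d=7, r=5) runs B1->T, B2->F, B1->T, B2->F, B1->T, B2->F, B1->T, B2->F, B1->F, B3->F, B4->T, B5->T, B5->T, B5->T, ...; records B1=T, B1=F, B2=F, B3=F, B4=T, B5=T, B5=F, B6=T, B7=S, B8=F, B9=T
pool-wide coverage (18 outcomes): B1=T, B1=F, B2=T, B2=F, B3=F, B4=T, B4=F, B5=T, B5=F, B6=T, B6=F, B7=S, B7=E, B8=F, B9=T, B9=F, B10=T, B10=F
checked all size-1 subsets: none covers 18 outcomes (max 12/18)
checked all size-2 subsets: none covers 18 outcomes (max 17/18)
inputs {1, 2, 5} (size 3) cover everything; no size-3 subset with a lexicographically smaller index list covers all 18
Answer: 1, 2, 5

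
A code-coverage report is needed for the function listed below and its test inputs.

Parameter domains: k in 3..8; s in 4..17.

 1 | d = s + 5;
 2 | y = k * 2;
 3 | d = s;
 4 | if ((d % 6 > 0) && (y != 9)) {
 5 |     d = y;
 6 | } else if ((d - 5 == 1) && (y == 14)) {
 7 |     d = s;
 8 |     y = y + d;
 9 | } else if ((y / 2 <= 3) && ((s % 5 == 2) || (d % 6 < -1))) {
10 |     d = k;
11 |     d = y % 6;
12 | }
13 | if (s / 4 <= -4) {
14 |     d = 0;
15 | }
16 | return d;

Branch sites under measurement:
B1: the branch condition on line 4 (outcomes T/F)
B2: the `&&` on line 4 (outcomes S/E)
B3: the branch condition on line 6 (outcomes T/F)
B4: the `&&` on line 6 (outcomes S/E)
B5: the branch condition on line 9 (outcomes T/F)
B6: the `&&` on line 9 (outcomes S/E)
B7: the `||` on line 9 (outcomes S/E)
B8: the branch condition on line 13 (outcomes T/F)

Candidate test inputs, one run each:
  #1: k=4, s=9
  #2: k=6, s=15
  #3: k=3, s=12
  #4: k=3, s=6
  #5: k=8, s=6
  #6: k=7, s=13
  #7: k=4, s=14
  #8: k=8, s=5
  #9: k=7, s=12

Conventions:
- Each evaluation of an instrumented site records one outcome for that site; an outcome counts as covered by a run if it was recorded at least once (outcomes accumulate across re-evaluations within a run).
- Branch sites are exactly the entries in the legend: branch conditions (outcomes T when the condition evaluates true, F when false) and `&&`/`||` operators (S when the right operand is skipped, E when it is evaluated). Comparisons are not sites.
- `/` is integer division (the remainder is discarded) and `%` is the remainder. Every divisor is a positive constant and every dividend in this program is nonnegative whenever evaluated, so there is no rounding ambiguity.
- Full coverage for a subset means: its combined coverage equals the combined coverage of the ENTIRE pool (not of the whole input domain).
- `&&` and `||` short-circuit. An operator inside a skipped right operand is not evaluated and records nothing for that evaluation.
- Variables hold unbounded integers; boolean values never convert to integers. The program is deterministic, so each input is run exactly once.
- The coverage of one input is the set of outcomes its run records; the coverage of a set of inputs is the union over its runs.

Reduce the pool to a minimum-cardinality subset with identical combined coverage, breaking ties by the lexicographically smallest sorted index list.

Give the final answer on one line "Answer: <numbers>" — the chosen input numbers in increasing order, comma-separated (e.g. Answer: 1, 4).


test 1 (k=4, s=9) fires B2->E, B1->T, B8->F; hits B1=T, B2=E, B8=F
test 2 (k=6, s=15) fires B2->E, B1->T, B8->F; hits B1=T, B2=E, B8=F
test 3 (k=3, s=12) fires B2->S, B1->F, B4->S, B3->F, B6->E, B7->S, B5->T, B8->F; hits B1=F, B2=S, B3=F, B4=S, B5=T, B6=E, B7=S, B8=F
test 4 (k=3, s=6) fires B2->S, B1->F, B4->E, B3->F, B6->E, B7->E, B5->F, B8->F; hits B1=F, B2=S, B3=F, B4=E, B5=F, B6=E, B7=E, B8=F
test 5 (k=8, s=6) fires B2->S, B1->F, B4->E, B3->F, B6->S, B5->F, B8->F; hits B1=F, B2=S, B3=F, B4=E, B5=F, B6=S, B8=F
test 6 (k=7, s=13) fires B2->E, B1->T, B8->F; hits B1=T, B2=E, B8=F
test 7 (k=4, s=14) fires B2->E, B1->T, B8->F; hits B1=T, B2=E, B8=F
test 8 (k=8, s=5) fires B2->E, B1->T, B8->F; hits B1=T, B2=E, B8=F
test 9 (k=7, s=12) fires B2->S, B1->F, B4->S, B3->F, B6->S, B5->F, B8->F; hits B1=F, B2=S, B3=F, B4=S, B5=F, B6=S, B8=F
together the pool reaches 14 outcomes: B1=T, B1=F, B2=S, B2=E, B3=F, B4=S, B4=E, B5=T, B5=F, B6=S, B6=E, B7=S, B7=E, B8=F
no size-1 subset reaches all 14 outcomes (best union: 8/14)
no size-2 subset reaches all 14 outcomes (best union: 11/14)
no size-3 subset reaches all 14 outcomes (best union: 13/14)
at size 4, {1, 3, 4, 5} reaches all 14 outcomes; every lexicographically earlier size-4 subset fails
Answer: 1, 3, 4, 5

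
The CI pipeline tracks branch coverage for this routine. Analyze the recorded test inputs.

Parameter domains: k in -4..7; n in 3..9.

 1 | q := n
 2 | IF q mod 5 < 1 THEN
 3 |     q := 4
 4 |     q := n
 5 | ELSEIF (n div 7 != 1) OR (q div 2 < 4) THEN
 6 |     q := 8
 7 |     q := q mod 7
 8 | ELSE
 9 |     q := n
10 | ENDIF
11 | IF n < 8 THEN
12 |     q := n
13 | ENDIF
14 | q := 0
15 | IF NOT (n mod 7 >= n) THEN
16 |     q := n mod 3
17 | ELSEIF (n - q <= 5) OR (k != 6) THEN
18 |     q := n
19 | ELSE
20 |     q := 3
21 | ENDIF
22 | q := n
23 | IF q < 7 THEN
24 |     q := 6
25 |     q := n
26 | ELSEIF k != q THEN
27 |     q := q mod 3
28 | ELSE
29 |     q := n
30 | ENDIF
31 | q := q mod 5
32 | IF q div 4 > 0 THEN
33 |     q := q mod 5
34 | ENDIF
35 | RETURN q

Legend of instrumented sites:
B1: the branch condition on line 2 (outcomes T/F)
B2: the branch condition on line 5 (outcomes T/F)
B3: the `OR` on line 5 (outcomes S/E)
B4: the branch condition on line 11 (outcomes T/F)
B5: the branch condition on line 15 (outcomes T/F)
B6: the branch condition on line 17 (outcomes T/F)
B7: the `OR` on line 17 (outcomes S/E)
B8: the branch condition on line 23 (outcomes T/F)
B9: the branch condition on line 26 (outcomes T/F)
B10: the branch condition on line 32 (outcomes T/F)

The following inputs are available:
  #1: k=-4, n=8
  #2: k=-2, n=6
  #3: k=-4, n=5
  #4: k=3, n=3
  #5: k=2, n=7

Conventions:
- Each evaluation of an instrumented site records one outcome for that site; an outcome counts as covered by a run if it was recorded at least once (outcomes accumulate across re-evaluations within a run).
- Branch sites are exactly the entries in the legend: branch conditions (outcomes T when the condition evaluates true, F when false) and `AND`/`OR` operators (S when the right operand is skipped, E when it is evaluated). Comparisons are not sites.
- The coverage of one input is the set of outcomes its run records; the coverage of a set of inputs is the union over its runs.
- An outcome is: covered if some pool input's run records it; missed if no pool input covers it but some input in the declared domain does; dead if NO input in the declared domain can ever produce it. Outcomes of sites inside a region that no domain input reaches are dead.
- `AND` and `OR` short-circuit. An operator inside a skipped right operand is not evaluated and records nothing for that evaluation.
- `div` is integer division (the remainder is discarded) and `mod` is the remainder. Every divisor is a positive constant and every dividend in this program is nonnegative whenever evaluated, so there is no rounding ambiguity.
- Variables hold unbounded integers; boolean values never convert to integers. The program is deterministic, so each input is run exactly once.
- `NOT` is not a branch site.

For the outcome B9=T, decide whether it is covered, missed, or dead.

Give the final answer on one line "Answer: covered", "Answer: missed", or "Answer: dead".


B9=T is recorded by pool input(s) 1, 5 -> covered
Answer: covered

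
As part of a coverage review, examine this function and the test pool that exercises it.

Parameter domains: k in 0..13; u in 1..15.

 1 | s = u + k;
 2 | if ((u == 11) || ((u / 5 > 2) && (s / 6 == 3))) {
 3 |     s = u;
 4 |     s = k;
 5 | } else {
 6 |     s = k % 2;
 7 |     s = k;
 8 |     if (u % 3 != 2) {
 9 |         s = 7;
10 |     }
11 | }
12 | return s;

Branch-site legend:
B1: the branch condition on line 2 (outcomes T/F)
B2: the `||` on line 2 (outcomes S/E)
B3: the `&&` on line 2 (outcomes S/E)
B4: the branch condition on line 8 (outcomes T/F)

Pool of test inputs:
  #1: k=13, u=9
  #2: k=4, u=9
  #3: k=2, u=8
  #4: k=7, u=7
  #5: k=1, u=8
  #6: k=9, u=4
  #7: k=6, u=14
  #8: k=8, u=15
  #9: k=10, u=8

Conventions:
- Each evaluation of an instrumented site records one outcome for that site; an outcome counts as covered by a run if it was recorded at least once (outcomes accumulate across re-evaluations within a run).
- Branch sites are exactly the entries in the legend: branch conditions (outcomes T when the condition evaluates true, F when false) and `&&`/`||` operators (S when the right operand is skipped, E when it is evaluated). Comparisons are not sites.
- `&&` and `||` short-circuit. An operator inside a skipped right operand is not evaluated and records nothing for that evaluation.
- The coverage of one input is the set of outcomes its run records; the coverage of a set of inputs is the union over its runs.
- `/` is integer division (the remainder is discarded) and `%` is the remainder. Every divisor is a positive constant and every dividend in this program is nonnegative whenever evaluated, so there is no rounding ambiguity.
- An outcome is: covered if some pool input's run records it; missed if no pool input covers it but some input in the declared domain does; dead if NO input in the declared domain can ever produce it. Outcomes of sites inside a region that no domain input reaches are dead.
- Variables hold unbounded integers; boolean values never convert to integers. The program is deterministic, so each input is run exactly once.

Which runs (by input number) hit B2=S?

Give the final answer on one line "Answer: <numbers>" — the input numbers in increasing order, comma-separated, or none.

input #1 (k=13, u=9): does not record B2=S
input #2 (k=4, u=9): does not record B2=S
input #3 (k=2, u=8): does not record B2=S
input #4 (k=7, u=7): does not record B2=S
input #5 (k=1, u=8): does not record B2=S
input #6 (k=9, u=4): does not record B2=S
input #7 (k=6, u=14): does not record B2=S
input #8 (k=8, u=15): does not record B2=S
input #9 (k=10, u=8): does not record B2=S

Answer: none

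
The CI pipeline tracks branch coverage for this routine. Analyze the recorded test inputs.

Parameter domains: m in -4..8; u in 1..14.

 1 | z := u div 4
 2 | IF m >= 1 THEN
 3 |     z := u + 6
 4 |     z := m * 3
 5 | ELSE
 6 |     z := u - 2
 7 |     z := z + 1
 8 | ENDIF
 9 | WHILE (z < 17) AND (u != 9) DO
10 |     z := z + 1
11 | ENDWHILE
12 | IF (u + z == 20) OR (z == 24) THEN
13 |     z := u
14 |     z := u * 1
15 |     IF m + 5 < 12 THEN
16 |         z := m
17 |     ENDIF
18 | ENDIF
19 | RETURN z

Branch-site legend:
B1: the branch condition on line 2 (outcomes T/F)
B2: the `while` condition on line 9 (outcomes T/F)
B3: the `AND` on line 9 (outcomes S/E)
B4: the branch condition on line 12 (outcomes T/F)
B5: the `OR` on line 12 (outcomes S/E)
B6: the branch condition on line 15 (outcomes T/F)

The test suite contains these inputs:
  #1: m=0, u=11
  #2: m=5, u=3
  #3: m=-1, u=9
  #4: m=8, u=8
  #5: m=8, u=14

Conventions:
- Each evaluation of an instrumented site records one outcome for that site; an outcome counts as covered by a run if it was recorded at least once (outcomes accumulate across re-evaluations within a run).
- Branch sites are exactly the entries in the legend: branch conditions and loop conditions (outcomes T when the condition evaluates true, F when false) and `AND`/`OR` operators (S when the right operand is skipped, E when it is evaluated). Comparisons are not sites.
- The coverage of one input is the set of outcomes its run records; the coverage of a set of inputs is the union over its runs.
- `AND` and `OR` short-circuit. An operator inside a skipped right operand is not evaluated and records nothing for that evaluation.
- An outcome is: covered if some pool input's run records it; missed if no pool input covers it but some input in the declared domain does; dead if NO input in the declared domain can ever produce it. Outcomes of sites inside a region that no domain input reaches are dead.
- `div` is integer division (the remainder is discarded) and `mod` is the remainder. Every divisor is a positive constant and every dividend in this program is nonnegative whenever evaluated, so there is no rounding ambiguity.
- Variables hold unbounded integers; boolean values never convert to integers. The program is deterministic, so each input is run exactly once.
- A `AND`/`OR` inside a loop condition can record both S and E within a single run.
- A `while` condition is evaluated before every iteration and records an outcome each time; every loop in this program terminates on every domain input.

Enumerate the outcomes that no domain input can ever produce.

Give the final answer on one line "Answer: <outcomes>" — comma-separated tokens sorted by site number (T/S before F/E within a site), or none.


checking every outcome against all 182 domain inputs:
  reachable outcomes have witnesses, e.g. B1=T (e.g. m=1, u=1), B1=F (e.g. m=-4, u=1), B2=T (e.g. m=-4, u=1), B2=F (e.g. m=-4, u=1)
Answer: none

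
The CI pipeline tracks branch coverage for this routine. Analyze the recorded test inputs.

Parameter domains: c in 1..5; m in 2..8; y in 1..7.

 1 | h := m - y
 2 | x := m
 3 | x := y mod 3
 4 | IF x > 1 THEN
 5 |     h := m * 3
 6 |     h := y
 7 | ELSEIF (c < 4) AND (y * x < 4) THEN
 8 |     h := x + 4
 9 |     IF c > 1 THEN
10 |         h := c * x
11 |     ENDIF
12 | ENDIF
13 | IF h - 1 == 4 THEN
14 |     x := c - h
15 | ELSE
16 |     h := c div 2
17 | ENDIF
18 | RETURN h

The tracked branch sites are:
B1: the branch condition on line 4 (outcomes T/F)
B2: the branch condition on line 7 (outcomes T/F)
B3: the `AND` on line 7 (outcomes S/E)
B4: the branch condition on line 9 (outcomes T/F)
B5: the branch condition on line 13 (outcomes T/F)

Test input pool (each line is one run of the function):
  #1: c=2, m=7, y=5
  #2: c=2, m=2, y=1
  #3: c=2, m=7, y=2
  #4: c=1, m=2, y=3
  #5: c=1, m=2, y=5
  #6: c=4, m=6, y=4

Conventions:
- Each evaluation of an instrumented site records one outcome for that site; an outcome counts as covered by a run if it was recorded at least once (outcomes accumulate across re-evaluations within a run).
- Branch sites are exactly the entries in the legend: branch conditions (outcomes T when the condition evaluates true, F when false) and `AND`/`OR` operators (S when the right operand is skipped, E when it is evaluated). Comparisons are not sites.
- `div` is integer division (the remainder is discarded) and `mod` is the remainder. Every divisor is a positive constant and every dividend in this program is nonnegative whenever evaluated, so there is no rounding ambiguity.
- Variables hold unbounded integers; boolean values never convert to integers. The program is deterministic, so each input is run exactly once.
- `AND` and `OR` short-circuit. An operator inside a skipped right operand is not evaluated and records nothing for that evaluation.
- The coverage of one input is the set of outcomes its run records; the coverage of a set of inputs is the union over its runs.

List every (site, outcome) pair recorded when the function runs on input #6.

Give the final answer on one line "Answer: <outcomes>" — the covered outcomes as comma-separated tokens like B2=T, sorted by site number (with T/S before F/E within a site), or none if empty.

Running input #6 (c=4, m=6, y=4), event by event:
  B1->F, B3->S, B2->F, B5->F
as a set, this run covers: B1=F, B2=F, B3=S, B5=F

Answer: B1=F, B2=F, B3=S, B5=F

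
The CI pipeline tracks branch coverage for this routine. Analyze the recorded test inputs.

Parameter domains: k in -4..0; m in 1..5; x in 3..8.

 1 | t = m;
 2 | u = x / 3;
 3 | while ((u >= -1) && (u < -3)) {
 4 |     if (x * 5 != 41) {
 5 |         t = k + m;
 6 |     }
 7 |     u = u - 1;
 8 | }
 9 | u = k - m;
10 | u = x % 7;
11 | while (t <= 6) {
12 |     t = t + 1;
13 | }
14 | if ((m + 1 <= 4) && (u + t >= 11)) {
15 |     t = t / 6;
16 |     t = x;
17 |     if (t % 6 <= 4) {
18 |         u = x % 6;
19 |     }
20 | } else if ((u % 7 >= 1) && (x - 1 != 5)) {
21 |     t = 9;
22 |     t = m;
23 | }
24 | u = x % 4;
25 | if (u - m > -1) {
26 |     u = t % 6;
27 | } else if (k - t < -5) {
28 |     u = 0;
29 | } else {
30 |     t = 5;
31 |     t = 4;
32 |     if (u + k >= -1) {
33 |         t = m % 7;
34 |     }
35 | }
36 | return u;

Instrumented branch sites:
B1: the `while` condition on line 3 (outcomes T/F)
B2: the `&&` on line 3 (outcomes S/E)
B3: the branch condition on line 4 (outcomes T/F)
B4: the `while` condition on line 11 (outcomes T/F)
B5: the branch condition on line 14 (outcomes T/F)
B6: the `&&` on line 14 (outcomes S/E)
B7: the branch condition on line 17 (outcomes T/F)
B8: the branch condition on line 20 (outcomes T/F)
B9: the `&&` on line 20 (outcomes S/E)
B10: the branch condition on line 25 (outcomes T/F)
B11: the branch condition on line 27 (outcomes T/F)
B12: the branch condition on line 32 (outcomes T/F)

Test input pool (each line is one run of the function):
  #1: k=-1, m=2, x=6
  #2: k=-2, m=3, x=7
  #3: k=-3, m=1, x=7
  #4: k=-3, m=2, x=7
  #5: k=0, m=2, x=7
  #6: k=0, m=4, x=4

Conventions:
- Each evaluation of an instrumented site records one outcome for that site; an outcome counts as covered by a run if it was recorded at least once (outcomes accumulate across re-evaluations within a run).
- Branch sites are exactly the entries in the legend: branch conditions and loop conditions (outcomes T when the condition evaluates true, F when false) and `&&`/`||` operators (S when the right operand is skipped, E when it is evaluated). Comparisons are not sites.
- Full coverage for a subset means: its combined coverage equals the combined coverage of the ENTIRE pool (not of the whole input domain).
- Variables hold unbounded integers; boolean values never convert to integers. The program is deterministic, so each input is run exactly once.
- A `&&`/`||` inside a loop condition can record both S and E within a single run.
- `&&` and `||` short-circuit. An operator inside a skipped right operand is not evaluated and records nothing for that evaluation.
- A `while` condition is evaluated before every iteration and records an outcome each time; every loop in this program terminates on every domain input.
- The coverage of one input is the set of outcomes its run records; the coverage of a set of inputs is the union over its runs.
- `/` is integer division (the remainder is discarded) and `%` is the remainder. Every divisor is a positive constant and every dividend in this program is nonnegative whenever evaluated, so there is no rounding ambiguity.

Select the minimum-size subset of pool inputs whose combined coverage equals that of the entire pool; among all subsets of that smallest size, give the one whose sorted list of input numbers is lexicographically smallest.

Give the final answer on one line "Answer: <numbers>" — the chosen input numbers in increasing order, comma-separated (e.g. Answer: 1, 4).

input #1 (k=-1, m=2, x=6): events B2->E, B1->F, B4->T, B4->T, B4->T, B4->T, B4->T, B4->F, B6->E, B5->T, B7->T, B10->T; covers B1=F, B2=E, B4=T, B4=F, B5=T, B6=E, B7=T, B10=T
input #2 (k=-2, m=3, x=7): events B2->E, B1->F, B4->T, B4->T, B4->T, B4->T, B4->F, B6->E, B5->F, B9->S, B8->F, B10->T; covers B1=F, B2=E, B4=T, B4=F, B5=F, B6=E, B8=F, B9=S, B10=T
input #3 (k=-3, m=1, x=7): events B2->E, B1->F, B4->T, B4->T, B4->T, B4->T, B4->T, B4->T, B4->F, B6->E, B5->F, B9->S, B8->F, B10->T; covers B1=F, B2=E, B4=T, B4=F, B5=F, B6=E, B8=F, B9=S, B10=T
input #4 (k=-3, m=2, x=7): events B2->E, B1->F, B4->T, B4->T, B4->T, B4->T, B4->T, B4->F, B6->E, B5->F, B9->S, B8->F, B10->T; covers B1=F, B2=E, B4=T, B4=F, B5=F, B6=E, B8=F, B9=S, B10=T
input #5 (k=0, m=2, x=7): events B2->E, B1->F, B4->T, B4->T, B4->T, B4->T, B4->T, B4->F, B6->E, B5->F, B9->S, B8->F, B10->T; covers B1=F, B2=E, B4=T, B4=F, B5=F, B6=E, B8=F, B9=S, B10=T
input #6 (k=0, m=4, x=4): events B2->E, B1->F, B4->T, B4->T, B4->T, B4->F, B6->S, B5->F, B9->E, B8->T, B10->F, B11->F, B12->T; covers B1=F, B2=E, B4=T, B4=F, B5=F, B6=S, B8=T, B9=E, B10=F, B11=F, B12=T
pool-wide coverage (17 outcomes): B1=F, B2=E, B4=T, B4=F, B5=T, B5=F, B6=S, B6=E, B7=T, B8=T, B8=F, B9=S, B9=E, B10=T, B10=F, B11=F, B12=T
checked all size-1 subsets: none covers 17 outcomes (max 11/17)
checked all size-2 subsets: none covers 17 outcomes (max 15/17)
inputs {1, 2, 6} (size 3) cover everything; no size-3 subset with a lexicographically smaller index list covers all 17

Answer: 1, 2, 6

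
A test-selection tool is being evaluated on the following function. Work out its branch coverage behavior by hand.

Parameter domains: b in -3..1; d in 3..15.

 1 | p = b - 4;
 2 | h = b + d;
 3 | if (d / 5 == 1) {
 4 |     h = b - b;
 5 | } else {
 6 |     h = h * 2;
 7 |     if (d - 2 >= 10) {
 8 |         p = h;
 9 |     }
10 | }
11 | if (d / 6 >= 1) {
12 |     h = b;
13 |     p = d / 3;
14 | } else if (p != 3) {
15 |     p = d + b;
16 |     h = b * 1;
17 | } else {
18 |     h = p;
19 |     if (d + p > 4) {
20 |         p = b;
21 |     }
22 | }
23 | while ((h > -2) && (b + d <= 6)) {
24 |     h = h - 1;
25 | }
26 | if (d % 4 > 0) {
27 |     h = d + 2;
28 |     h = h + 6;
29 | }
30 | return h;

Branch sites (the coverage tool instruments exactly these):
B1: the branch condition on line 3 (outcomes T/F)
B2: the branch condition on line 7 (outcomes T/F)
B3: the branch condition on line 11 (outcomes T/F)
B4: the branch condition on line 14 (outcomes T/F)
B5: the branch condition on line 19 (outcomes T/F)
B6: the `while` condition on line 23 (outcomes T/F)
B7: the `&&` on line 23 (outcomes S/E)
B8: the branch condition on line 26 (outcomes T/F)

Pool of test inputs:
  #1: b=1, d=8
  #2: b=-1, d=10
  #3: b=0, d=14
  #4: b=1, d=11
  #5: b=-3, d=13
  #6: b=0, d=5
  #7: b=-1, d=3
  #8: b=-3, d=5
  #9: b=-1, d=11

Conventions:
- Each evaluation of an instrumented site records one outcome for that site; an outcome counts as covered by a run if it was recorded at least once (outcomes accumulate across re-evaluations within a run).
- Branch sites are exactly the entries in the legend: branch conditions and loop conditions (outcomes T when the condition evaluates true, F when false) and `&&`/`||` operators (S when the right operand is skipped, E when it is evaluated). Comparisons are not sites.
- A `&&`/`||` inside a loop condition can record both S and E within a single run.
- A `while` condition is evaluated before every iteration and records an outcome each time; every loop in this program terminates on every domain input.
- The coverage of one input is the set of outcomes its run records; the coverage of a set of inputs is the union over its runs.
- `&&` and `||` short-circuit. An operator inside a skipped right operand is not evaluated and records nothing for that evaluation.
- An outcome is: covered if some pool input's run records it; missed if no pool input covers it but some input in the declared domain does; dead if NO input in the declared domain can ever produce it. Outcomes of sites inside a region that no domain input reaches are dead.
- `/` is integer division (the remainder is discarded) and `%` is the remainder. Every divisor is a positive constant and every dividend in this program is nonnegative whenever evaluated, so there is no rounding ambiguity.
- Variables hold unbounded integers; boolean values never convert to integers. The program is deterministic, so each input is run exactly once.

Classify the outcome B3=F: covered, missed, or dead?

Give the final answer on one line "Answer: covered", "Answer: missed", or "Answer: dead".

B3=F is recorded by pool input(s) 6, 7, 8 -> covered

Answer: covered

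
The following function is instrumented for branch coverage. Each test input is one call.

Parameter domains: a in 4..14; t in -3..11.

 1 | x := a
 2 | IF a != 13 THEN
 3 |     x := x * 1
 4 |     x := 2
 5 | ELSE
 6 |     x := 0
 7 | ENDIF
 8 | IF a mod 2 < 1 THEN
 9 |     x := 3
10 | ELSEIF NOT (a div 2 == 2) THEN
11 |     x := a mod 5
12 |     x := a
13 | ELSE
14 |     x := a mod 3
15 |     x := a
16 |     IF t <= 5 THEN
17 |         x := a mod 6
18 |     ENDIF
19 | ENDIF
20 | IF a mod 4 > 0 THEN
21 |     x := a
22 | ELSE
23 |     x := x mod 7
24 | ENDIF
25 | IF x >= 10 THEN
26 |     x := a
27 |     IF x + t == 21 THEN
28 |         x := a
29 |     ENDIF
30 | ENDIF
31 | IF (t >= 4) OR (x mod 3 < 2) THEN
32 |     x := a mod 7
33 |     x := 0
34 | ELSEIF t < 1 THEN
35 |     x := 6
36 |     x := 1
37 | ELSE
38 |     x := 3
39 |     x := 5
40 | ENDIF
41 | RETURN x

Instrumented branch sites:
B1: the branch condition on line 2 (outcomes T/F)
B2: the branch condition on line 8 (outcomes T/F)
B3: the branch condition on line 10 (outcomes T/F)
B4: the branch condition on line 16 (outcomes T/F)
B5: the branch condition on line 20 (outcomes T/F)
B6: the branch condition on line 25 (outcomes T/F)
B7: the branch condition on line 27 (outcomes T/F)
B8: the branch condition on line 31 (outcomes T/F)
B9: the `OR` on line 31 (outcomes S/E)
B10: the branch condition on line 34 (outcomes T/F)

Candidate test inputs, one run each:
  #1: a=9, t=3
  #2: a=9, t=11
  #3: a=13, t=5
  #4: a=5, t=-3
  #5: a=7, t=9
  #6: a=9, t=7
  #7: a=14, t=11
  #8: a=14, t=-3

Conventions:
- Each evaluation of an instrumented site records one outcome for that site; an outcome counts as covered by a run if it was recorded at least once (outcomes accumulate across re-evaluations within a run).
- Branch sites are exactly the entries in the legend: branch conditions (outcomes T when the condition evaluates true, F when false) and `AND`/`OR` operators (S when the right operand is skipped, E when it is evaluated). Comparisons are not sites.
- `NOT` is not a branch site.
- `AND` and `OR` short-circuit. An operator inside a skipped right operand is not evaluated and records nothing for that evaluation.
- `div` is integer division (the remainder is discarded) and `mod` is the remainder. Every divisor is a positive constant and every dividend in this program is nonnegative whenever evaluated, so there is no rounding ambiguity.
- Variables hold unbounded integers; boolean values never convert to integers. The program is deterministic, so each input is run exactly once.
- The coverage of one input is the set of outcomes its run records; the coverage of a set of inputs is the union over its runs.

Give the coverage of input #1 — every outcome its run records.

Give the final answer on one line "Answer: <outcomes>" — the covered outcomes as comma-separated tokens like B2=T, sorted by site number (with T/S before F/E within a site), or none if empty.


Running input #1 (a=9, t=3), event by event:
  B1->T, B2->F, B3->T, B5->T, B6->F, B9->E, B8->T
as a set, this run covers: B1=T, B2=F, B3=T, B5=T, B6=F, B8=T, B9=E
Answer: B1=T, B2=F, B3=T, B5=T, B6=F, B8=T, B9=E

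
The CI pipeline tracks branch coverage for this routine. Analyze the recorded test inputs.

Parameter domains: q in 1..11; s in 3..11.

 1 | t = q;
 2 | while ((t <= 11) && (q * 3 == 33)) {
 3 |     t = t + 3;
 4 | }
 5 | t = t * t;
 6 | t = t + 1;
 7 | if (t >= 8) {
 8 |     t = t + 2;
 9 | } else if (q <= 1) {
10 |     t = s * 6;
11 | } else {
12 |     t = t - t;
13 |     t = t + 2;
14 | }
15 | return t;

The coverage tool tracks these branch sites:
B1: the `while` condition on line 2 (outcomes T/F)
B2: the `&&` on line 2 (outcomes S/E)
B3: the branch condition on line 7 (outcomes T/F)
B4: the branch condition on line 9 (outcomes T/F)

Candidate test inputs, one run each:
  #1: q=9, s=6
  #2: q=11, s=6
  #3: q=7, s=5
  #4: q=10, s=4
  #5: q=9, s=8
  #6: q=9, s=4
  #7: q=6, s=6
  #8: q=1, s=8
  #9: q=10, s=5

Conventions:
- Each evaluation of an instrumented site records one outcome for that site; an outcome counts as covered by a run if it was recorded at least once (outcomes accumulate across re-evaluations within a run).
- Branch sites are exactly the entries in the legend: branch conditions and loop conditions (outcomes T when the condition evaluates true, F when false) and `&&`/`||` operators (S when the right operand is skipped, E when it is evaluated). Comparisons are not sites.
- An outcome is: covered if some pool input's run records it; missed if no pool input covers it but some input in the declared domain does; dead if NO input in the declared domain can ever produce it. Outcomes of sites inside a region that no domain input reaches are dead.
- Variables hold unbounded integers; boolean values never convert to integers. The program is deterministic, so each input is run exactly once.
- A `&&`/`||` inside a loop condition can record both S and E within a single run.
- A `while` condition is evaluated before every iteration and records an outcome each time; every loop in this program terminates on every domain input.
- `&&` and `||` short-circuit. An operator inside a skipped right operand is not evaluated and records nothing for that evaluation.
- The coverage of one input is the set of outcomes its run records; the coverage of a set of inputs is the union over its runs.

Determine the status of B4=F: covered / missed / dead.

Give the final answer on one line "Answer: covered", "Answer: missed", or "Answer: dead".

no pool input records B4=F
but domain input (q=2, s=3) does record it -> reachable, so missed

Answer: missed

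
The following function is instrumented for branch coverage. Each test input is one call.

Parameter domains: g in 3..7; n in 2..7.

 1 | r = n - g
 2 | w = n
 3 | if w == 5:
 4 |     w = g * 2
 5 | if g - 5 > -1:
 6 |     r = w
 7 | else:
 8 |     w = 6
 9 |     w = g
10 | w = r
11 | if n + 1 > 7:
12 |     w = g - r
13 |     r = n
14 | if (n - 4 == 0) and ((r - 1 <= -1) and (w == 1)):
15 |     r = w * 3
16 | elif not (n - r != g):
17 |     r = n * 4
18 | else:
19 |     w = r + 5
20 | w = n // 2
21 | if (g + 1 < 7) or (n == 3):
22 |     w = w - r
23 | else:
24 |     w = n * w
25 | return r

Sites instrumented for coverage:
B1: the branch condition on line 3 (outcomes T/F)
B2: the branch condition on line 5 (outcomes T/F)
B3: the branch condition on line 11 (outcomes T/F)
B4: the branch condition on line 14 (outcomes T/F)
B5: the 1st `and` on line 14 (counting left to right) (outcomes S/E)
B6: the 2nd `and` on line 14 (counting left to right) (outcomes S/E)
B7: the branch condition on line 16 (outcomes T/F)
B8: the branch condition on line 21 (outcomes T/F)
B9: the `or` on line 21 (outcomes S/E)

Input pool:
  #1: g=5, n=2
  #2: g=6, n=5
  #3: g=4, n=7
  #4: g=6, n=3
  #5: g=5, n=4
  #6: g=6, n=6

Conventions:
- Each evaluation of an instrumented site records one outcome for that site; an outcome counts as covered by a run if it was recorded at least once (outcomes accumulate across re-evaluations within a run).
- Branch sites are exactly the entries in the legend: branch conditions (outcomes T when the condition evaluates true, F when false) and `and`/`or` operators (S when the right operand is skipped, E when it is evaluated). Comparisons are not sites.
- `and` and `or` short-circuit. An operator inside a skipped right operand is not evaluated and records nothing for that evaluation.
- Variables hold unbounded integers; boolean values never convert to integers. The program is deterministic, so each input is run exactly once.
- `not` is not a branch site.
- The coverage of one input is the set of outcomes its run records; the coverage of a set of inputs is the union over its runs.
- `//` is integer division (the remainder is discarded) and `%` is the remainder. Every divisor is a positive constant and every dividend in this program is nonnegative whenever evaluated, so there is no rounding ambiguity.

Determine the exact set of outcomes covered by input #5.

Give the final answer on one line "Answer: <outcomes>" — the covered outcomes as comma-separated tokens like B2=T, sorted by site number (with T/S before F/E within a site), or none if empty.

Event log for input #5 (g=5, n=4):
  B1->F, B2->T, B3->F, B5->E, B6->S, B4->F, B7->F, B9->S, B8->T
deduplicating events, the covered set is: B1=F, B2=T, B3=F, B4=F, B5=E, B6=S, B7=F, B8=T, B9=S

Answer: B1=F, B2=T, B3=F, B4=F, B5=E, B6=S, B7=F, B8=T, B9=S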